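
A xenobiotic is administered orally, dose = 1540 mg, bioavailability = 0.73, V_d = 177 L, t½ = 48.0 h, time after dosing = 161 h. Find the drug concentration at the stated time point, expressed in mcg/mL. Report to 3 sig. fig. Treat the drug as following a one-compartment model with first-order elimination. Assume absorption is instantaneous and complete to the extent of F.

0.621 mcg/mL

Amount reaching circulation = F × Dose = 0.73 × 1540 = 1124 mg
C₀ = F·Dose / Vd = 1124 / 177 = 6.350 mg/L
k = ln2 / t½ = 0.693147 / 48.0 = 0.01444 h⁻¹
C = C₀ · e^(−k·t) = 6.350 × e^(−0.01444 × 161)
  = 6.350 × 0.09780 = 0.6210 mg/L
(0.6210 mg/L = 0.6210 mcg/mL)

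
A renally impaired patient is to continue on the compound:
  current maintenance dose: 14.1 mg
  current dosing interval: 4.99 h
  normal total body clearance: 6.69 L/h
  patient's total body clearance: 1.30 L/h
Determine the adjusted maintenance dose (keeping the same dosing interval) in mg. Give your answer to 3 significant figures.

To keep the same average steady-state level, dosing rate must scale with clearance.
CL ratio = 1.30 / 6.69 = 0.1943
New dose (same interval) = 14.1 × 0.1943 = 2.740 mg

2.74 mg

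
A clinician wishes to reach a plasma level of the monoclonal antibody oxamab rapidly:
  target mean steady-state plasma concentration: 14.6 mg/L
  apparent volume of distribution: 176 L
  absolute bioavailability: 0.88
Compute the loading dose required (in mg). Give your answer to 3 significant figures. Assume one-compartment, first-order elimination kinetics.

LD = Css × Vd / F = 14.6 × 176 / 0.88 = 2920 mg

2920 mg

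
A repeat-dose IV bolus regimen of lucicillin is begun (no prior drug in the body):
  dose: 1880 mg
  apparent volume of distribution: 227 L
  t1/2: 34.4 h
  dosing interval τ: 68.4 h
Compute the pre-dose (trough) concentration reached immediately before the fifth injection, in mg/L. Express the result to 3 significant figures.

2.78 mg/L

C₀ per dose = Dose / Vd = 1880 / 227 = 8.282 mg/L
k = ln2 / t½ = 0.693147 / 34.4 = 0.02015 h⁻¹
Fraction remaining after one interval: r = e^(−kτ) = e^(−0.02015 × 68.4) = 0.2520
Before dose 5, 4 doses have been given (aged 1τ, 2τ, 3τ, 4τ).
C_trough = C₀ × (r + r² + … + r^4) = C₀ × r(1−r^4)/(1−r)
        = 8.282 × 0.2520 × (1 − 0.004033) / (1 − 0.2520) = 2.779 mg/L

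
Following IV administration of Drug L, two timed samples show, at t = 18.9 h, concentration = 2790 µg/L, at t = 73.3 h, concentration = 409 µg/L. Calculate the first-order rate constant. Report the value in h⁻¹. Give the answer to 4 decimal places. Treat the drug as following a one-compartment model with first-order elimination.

k = ln(C₁/C₂) / (t₂ − t₁) = ln(2790/409) / (73.3 − 18.9)
  = 1.920 / 54.40 = 0.03529 h⁻¹

0.0353 h⁻¹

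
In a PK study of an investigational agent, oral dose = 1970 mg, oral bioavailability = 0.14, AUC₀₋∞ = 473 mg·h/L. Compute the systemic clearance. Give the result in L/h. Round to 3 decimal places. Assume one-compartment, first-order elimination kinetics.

0.583 L/h

CL = F·Dose / AUC = 0.14 × 1970 / 473 = 0.5831 L/h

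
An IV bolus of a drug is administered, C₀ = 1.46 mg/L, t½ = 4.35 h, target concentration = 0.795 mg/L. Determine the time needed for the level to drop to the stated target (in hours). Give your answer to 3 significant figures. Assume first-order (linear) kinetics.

3.81 h

k = ln2 / t½ = 0.693147 / 4.35 = 0.1593 h⁻¹
t = ln(C₀ / C) / k = ln(1.460 / 0.795) / 0.1593
  = ln(1.836) / 0.1593 = 0.6076 / 0.1593 = 3.814 h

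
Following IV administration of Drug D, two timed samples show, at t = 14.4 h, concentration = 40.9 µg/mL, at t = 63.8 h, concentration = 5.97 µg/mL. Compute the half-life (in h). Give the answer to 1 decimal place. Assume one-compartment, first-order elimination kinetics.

17.8 h

k = ln(C₁/C₂) / (t₂ − t₁) = ln(40.9/5.97) / (63.8 − 14.4)
  = 1.924 / 49.40 = 0.03895 h⁻¹
t½ = ln2 / k = 0.693147 / 0.03895 = 17.80 h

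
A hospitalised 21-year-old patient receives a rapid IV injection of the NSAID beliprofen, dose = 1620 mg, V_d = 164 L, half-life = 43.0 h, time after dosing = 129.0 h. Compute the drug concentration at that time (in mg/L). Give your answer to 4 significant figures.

C₀ = Dose / Vd = 1620 / 164 = 9.878 mg/L
k = ln2 / t½ = 0.693147 / 43.0 = 0.01612 h⁻¹
t / t½ = 129.0 / 43.0 = 3 half-lives
C = C₀ × (1/2)^3 = 9.878 × 0.1250 = 1.235 mg/L

1.235 mg/L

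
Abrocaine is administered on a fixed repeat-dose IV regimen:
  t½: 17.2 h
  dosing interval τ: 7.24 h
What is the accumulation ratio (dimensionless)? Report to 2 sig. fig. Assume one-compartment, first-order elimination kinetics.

k = ln2 / t½ = 0.693147 / 17.2 = 0.04030 h⁻¹
e^(−kτ) = e^(−0.04030 × 7.24) = 0.7469
Accumulation ratio R = 1 / (1 − e^(−kτ)) = 1 / (1 − 0.7469) = 3.951

4.0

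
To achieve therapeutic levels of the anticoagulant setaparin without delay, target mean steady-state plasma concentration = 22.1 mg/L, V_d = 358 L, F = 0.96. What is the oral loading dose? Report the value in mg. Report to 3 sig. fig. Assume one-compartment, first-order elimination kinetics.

LD = Css × Vd / F = 22.1 × 358 / 0.96 = 8241 mg

8240 mg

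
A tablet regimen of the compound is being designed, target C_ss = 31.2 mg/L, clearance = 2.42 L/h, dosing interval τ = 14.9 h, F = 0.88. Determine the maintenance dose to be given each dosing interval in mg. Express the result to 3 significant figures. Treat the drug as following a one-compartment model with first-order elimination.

At steady state, F × (Dose/τ) = Css × CL.
Dose = Css × CL × τ / F = 31.2 × 2.420 × 14.9 / 0.88 = 1278 mg

1280 mg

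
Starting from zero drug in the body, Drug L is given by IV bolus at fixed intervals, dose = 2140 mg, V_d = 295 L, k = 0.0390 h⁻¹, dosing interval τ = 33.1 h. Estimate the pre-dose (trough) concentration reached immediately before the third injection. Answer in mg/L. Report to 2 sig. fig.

C₀ per dose = Dose / Vd = 2140 / 295 = 7.254 mg/L
Fraction remaining after one interval: r = e^(−kτ) = e^(−0.03900 × 33.1) = 0.2750
Before dose 3, 2 doses have been given (aged 1τ, 2τ).
C_trough = C₀ × (r + r²) = 7.254 × (0.2750 + 0.07563) = 2.543 mg/L

2.5 mg/L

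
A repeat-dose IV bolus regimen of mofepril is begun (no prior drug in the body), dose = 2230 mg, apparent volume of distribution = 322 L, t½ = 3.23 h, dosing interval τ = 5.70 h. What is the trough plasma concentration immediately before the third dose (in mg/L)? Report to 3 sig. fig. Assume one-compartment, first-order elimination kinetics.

C₀ per dose = Dose / Vd = 2230 / 322 = 6.925 mg/L
k = ln2 / t½ = 0.693147 / 3.23 = 0.2146 h⁻¹
Fraction remaining after one interval: r = e^(−kτ) = e^(−0.2146 × 5.70) = 0.2943
Before dose 3, 2 doses have been given (aged 1τ, 2τ).
C_trough = C₀ × (r + r²) = 6.925 × (0.2943 + 0.08661) = 2.638 mg/L

2.64 mg/L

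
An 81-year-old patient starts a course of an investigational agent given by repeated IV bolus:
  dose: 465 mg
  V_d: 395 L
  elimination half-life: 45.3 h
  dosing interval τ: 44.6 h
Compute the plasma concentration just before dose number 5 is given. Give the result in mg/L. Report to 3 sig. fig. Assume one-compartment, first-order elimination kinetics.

1.12 mg/L

C₀ per dose = Dose / Vd = 465 / 395 = 1.177 mg/L
k = ln2 / t½ = 0.693147 / 45.3 = 0.01530 h⁻¹
Fraction remaining after one interval: r = e^(−kτ) = e^(−0.01530 × 44.6) = 0.5054
Before dose 5, 4 doses have been given (aged 1τ, 2τ, 3τ, 4τ).
C_trough = C₀ × (r + r² + … + r^4) = C₀ × r(1−r^4)/(1−r)
        = 1.177 × 0.5054 × (1 − 0.06524) / (1 − 0.5054) = 1.124 mg/L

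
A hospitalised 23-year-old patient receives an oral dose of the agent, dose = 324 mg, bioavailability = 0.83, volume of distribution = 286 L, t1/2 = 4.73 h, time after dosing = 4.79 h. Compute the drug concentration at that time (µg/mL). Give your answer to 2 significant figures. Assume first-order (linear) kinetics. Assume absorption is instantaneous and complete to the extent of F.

Amount reaching circulation = F × Dose = 0.83 × 324.0 = 268.9 mg
C₀ = F·Dose / Vd = 268.9 / 286 = 0.9402 mg/L
k = ln2 / t½ = 0.693147 / 4.73 = 0.1465 h⁻¹
C = C₀ · e^(−k·t) = 0.9402 × e^(−0.1465 × 4.79)
  = 0.9402 × 0.4957 = 0.4661 mg/L
(0.4661 mg/L = 0.4661 µg/mL)

0.47 µg/mL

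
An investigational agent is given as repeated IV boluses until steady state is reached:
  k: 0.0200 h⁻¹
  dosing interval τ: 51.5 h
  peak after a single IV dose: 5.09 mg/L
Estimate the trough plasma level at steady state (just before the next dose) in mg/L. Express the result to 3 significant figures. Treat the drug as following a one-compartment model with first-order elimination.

e^(−kτ) = e^(−0.02000 × 51.5) = 0.3570
Accumulation ratio R = 1 / (1 − e^(−kτ)) = 1 / (1 − 0.3570) = 1.555
Steady-state trough = C₀ × R × e^(−kτ) = 5.09 × 1.555 × 0.3570 = 2.826 mg/L

2.83 mg/L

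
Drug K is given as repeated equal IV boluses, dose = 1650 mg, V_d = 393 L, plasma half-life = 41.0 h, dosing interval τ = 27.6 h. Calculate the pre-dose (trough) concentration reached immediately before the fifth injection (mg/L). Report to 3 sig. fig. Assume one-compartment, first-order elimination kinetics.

C₀ per dose = Dose / Vd = 1650 / 393 = 4.198 mg/L
k = ln2 / t½ = 0.693147 / 41.0 = 0.01691 h⁻¹
Fraction remaining after one interval: r = e^(−kτ) = e^(−0.01691 × 27.6) = 0.6271
Before dose 5, 4 doses have been given (aged 1τ, 2τ, 3τ, 4τ).
C_trough = C₀ × (r + r² + … + r^4) = C₀ × r(1−r^4)/(1−r)
        = 4.198 × 0.6271 × (1 − 0.1546) / (1 − 0.6271) = 5.968 mg/L

5.97 mg/L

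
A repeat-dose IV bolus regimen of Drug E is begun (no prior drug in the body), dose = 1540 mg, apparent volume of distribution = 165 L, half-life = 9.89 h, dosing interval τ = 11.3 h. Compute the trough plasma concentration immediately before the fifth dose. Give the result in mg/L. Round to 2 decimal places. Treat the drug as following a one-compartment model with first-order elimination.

C₀ per dose = Dose / Vd = 1540 / 165 = 9.333 mg/L
k = ln2 / t½ = 0.693147 / 9.89 = 0.07009 h⁻¹
Fraction remaining after one interval: r = e^(−kτ) = e^(−0.07009 × 11.3) = 0.4529
Before dose 5, 4 doses have been given (aged 1τ, 2τ, 3τ, 4τ).
C_trough = C₀ × (r + r² + … + r^4) = C₀ × r(1−r^4)/(1−r)
        = 9.333 × 0.4529 × (1 − 0.04207) / (1 − 0.4529) = 7.401 mg/L

7.40 mg/L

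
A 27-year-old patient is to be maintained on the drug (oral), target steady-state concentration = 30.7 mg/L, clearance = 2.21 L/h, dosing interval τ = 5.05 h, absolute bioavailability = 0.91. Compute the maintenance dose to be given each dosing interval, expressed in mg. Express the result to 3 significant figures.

At steady state, F × (Dose/τ) = Css × CL.
Dose = Css × CL × τ / F = 30.7 × 2.210 × 5.05 / 0.91 = 376.5 mg

377 mg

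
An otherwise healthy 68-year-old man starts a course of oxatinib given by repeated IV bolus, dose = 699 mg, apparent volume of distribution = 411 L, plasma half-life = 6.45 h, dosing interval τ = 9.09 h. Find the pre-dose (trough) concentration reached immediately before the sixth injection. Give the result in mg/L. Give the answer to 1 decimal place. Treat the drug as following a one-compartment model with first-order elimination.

C₀ per dose = Dose / Vd = 699 / 411 = 1.701 mg/L
k = ln2 / t½ = 0.693147 / 6.45 = 0.1075 h⁻¹
Fraction remaining after one interval: r = e^(−kτ) = e^(−0.1075 × 9.09) = 0.3764
Before dose 6, 5 doses have been given (aged 1τ, 2τ, 3τ, 4τ, 5τ).
C_trough = C₀ × (r + r² + … + r^5) = C₀ × r(1−r^5)/(1−r)
        = 1.701 × 0.3764 × (1 − 0.007555) / (1 − 0.3764) = 1.019 mg/L

1.0 mg/L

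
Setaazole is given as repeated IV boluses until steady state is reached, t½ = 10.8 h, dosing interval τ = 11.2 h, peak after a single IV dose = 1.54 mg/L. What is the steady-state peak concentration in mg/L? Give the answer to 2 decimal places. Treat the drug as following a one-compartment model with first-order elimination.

k = ln2 / t½ = 0.693147 / 10.8 = 0.06418 h⁻¹
e^(−kτ) = e^(−0.06418 × 11.2) = 0.4873
Accumulation ratio R = 1 / (1 − e^(−kτ)) = 1 / (1 − 0.4873) = 1.950
Steady-state peak = C₀ × R = 1.54 × 1.950 = 3.003 mg/L

3.00 mg/L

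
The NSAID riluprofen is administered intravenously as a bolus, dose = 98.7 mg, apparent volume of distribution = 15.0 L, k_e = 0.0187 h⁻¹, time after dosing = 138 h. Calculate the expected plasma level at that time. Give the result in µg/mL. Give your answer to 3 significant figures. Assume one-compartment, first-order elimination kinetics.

C₀ = Dose / Vd = 98.70 / 15.0 = 6.580 mg/L
C = C₀ · e^(−k·t) = 6.580 × e^(−0.01870 × 138)
  = 6.580 × 0.07573 = 0.4983 mg/L
(0.4983 mg/L = 0.4983 µg/mL)

0.498 µg/mL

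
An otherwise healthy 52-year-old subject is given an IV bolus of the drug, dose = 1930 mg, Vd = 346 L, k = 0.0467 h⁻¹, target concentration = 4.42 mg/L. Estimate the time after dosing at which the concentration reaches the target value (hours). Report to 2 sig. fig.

5.0 h

C₀ = Dose / Vd = 1930 / 346 = 5.578 mg/L
t = ln(C₀ / C) / k = ln(5.578 / 4.42) / 0.04670
  = ln(1.262) / 0.04670 = 0.2327 / 0.04670 = 4.983 h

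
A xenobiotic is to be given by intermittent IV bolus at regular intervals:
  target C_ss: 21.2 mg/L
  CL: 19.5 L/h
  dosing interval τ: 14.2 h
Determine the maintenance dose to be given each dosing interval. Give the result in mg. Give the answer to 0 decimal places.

5870 mg

At steady state, Dose/τ = Css × CL.
Dose = Css × CL × τ = 21.2 × 19.50 × 14.2 = 5870 mg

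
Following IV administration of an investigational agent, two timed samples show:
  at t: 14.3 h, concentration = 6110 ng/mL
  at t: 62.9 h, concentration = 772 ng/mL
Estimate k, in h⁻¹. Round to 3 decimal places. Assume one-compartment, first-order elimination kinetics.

0.043 h⁻¹

k = ln(C₁/C₂) / (t₂ − t₁) = ln(6110/772) / (62.9 − 14.3)
  = 2.069 / 48.60 = 0.04257 h⁻¹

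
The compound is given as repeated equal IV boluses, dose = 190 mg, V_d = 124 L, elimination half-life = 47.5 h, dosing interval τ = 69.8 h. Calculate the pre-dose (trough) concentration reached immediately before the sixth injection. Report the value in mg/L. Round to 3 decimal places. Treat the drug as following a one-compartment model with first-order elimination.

C₀ per dose = Dose / Vd = 190 / 124 = 1.532 mg/L
k = ln2 / t½ = 0.693147 / 47.5 = 0.01459 h⁻¹
Fraction remaining after one interval: r = e^(−kτ) = e^(−0.01459 × 69.8) = 0.3612
Before dose 6, 5 doses have been given (aged 1τ, 2τ, 3τ, 4τ, 5τ).
C_trough = C₀ × (r + r² + … + r^5) = C₀ × r(1−r^5)/(1−r)
        = 1.532 × 0.3612 × (1 − 0.006148) / (1 − 0.3612) = 0.8609 mg/L

0.861 mg/L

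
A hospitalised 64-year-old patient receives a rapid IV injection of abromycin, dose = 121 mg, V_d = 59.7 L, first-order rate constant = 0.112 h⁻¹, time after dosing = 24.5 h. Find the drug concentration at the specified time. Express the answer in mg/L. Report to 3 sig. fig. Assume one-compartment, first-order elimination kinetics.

C₀ = Dose / Vd = 121.0 / 59.7 = 2.027 mg/L
C = C₀ · e^(−k·t) = 2.027 × e^(−0.1120 × 24.5)
  = 2.027 × 0.06431 = 0.1304 mg/L

0.130 mg/L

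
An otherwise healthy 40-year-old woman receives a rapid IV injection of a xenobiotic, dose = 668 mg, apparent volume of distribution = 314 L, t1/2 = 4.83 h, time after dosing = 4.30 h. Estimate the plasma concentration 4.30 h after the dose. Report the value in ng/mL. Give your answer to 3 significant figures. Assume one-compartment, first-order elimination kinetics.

C₀ = Dose / Vd = 668.0 / 314 = 2.127 mg/L
k = ln2 / t½ = 0.693147 / 4.83 = 0.1435 h⁻¹
C = C₀ · e^(−k·t) = 2.127 × e^(−0.1435 × 4.30)
  = 2.127 × 0.5395 = 1.148 mg/L
Convert: 1.148 mg/L × 1000 = 1148 ng/mL

1150 ng/mL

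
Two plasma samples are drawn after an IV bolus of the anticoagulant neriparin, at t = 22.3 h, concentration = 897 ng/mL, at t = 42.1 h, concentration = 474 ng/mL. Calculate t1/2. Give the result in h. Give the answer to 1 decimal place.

k = ln(C₁/C₂) / (t₂ − t₁) = ln(897/474) / (42.1 − 22.3)
  = 0.6378 / 19.80 = 0.03221 h⁻¹
t½ = ln2 / k = 0.693147 / 0.03221 = 21.52 h

21.5 h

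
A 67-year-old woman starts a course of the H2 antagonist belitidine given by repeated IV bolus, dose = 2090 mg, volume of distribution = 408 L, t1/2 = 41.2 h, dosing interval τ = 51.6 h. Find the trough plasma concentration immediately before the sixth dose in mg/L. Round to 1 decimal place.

C₀ per dose = Dose / Vd = 2090 / 408 = 5.123 mg/L
k = ln2 / t½ = 0.693147 / 41.2 = 0.01682 h⁻¹
Fraction remaining after one interval: r = e^(−kτ) = e^(−0.01682 × 51.6) = 0.4198
Before dose 6, 5 doses have been given (aged 1τ, 2τ, 3τ, 4τ, 5τ).
C_trough = C₀ × (r + r² + … + r^5) = C₀ × r(1−r^5)/(1−r)
        = 5.123 × 0.4198 × (1 − 0.01304) / (1 − 0.4198) = 3.658 mg/L

3.7 mg/L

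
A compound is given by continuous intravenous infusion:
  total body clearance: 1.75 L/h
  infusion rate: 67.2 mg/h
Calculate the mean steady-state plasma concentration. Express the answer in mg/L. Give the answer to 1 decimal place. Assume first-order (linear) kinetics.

At steady state Css = R₀ / CL = 67.2 / 1.750 = 38.40 mg/L

38.4 mg/L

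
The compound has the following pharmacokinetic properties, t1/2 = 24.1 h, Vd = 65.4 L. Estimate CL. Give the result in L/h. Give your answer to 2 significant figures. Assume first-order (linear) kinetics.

1.9 L/h

k = ln2 / t½ = 0.693147 / 24.1 = 0.02876 h⁻¹
CL = k × Vd = 0.02876 × 65.4 = 1.881 L/h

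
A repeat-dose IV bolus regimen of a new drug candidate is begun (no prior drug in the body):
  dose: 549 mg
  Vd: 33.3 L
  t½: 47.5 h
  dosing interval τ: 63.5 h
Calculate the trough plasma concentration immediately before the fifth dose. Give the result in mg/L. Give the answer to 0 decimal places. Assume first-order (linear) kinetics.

11 mg/L

C₀ per dose = Dose / Vd = 549 / 33.3 = 16.49 mg/L
k = ln2 / t½ = 0.693147 / 47.5 = 0.01459 h⁻¹
Fraction remaining after one interval: r = e^(−kτ) = e^(−0.01459 × 63.5) = 0.3960
Before dose 5, 4 doses have been given (aged 1τ, 2τ, 3τ, 4τ).
C_trough = C₀ × (r + r² + … + r^4) = C₀ × r(1−r^4)/(1−r)
        = 16.49 × 0.3960 × (1 − 0.02459) / (1 − 0.3960) = 10.55 mg/L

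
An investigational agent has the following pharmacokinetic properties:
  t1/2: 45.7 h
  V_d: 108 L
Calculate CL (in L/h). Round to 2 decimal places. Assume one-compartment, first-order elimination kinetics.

1.64 L/h

k = ln2 / t½ = 0.693147 / 45.7 = 0.01517 h⁻¹
CL = k × Vd = 0.01517 × 108 = 1.638 L/h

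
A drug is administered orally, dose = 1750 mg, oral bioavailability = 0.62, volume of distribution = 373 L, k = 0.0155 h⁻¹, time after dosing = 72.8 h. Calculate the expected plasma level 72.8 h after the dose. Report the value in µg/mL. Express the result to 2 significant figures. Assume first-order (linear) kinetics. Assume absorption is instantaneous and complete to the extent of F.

0.94 µg/mL

Amount reaching circulation = F × Dose = 0.62 × 1750 = 1085 mg
C₀ = F·Dose / Vd = 1085 / 373 = 2.909 mg/L
C = C₀ · e^(−k·t) = 2.909 × e^(−0.01550 × 72.8)
  = 2.909 × 0.3236 = 0.9414 mg/L
(0.9414 mg/L = 0.9414 µg/mL)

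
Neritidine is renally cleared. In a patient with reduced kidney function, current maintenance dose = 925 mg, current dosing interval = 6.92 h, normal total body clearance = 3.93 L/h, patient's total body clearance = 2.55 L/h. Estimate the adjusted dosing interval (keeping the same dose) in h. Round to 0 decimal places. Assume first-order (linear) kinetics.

To keep the same average steady-state level, dosing rate must scale with clearance.
CL ratio = 2.55 / 3.93 = 0.6489
New interval (same dose) = 6.92 / 0.6489 = 10.66 h

11 h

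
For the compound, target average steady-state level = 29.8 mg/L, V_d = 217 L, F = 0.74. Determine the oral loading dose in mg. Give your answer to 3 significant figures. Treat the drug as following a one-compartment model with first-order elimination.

LD = Css × Vd / F = 29.8 × 217 / 0.74 = 8739 mg

8740 mg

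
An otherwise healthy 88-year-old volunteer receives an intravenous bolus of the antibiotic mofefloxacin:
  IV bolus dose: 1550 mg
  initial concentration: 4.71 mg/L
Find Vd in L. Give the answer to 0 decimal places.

329 L

Vd = Dose / C₀ = 1550 / 4.71 = 329.1 L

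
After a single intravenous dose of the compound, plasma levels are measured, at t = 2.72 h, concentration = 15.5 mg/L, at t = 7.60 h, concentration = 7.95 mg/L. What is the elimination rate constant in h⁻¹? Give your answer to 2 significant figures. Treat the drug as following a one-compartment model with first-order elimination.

k = ln(C₁/C₂) / (t₂ − t₁) = ln(15.5/7.95) / (7.60 − 2.72)
  = 0.6677 / 4.880 = 0.1368 h⁻¹

0.14 h⁻¹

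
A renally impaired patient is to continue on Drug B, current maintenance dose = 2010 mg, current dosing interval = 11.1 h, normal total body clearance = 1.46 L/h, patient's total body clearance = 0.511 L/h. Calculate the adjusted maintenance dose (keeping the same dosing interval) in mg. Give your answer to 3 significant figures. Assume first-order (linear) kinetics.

704 mg

To keep the same average steady-state level, dosing rate must scale with clearance.
CL ratio = 0.511 / 1.46 = 0.3500
New dose (same interval) = 2010 × 0.3500 = 703.5 mg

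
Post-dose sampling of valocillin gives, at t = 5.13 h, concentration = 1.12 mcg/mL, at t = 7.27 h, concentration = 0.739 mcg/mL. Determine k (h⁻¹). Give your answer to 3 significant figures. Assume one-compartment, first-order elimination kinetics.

0.194 h⁻¹

k = ln(C₁/C₂) / (t₂ − t₁) = ln(1.12/0.739) / (7.27 − 5.13)
  = 0.4158 / 2.140 = 0.1943 h⁻¹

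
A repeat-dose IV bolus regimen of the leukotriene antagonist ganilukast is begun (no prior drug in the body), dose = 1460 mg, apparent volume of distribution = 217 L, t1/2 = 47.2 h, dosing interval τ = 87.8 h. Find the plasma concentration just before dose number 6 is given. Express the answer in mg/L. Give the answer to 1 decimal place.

C₀ per dose = Dose / Vd = 1460 / 217 = 6.728 mg/L
k = ln2 / t½ = 0.693147 / 47.2 = 0.01469 h⁻¹
Fraction remaining after one interval: r = e^(−kτ) = e^(−0.01469 × 87.8) = 0.2753
Before dose 6, 5 doses have been given (aged 1τ, 2τ, 3τ, 4τ, 5τ).
C_trough = C₀ × (r + r² + … + r^5) = C₀ × r(1−r^5)/(1−r)
        = 6.728 × 0.2753 × (1 − 0.001581) / (1 − 0.2753) = 2.552 mg/L

2.6 mg/L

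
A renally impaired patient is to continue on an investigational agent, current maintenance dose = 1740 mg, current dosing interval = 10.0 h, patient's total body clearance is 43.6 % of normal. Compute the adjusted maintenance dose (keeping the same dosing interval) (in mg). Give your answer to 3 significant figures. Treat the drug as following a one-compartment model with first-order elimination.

759 mg

To keep the same average steady-state level, dosing rate must scale with clearance.
CL ratio = 43.6 / 100 = 0.4360
New dose (same interval) = 1740 × 0.4360 = 758.6 mg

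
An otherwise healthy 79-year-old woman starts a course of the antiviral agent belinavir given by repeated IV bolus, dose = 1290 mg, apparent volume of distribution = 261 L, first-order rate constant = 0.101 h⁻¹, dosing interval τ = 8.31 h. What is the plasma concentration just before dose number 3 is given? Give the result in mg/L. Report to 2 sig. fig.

C₀ per dose = Dose / Vd = 1290 / 261 = 4.943 mg/L
Fraction remaining after one interval: r = e^(−kτ) = e^(−0.1010 × 8.31) = 0.4320
Before dose 3, 2 doses have been given (aged 1τ, 2τ).
C_trough = C₀ × (r + r²) = 4.943 × (0.4320 + 0.1866) = 3.058 mg/L

3.1 mg/L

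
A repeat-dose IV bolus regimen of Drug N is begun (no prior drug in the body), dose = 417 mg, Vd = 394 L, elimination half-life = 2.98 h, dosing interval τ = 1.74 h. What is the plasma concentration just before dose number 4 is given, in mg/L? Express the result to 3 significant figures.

1.49 mg/L

C₀ per dose = Dose / Vd = 417 / 394 = 1.058 mg/L
k = ln2 / t½ = 0.693147 / 2.98 = 0.2326 h⁻¹
Fraction remaining after one interval: r = e^(−kτ) = e^(−0.2326 × 1.74) = 0.6672
Before dose 4, 3 doses have been given (aged 1τ, 2τ, 3τ).
C_trough = C₀ × (r + r² + … + r^3) = C₀ × r(1−r^3)/(1−r)
        = 1.058 × 0.6672 × (1 − 0.2970) / (1 − 0.6672) = 1.491 mg/L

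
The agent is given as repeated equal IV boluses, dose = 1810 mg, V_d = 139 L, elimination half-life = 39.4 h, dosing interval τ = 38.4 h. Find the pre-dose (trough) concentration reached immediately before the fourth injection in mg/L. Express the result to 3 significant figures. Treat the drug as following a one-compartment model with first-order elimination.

C₀ per dose = Dose / Vd = 1810 / 139 = 13.02 mg/L
k = ln2 / t½ = 0.693147 / 39.4 = 0.01759 h⁻¹
Fraction remaining after one interval: r = e^(−kτ) = e^(−0.01759 × 38.4) = 0.5089
Before dose 4, 3 doses have been given (aged 1τ, 2τ, 3τ).
C_trough = C₀ × (r + r² + … + r^3) = C₀ × r(1−r^3)/(1−r)
        = 13.02 × 0.5089 × (1 − 0.1318) / (1 − 0.5089) = 11.71 mg/L

11.7 mg/L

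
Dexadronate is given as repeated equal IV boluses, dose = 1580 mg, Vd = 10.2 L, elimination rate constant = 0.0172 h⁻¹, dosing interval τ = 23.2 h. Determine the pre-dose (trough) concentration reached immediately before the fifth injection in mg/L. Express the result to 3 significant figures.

C₀ per dose = Dose / Vd = 1580 / 10.2 = 154.9 mg/L
Fraction remaining after one interval: r = e^(−kτ) = e^(−0.01720 × 23.2) = 0.6710
Before dose 5, 4 doses have been given (aged 1τ, 2τ, 3τ, 4τ).
C_trough = C₀ × (r + r² + … + r^4) = C₀ × r(1−r^4)/(1−r)
        = 154.9 × 0.6710 × (1 − 0.2027) / (1 − 0.6710) = 251.9 mg/L

252 mg/L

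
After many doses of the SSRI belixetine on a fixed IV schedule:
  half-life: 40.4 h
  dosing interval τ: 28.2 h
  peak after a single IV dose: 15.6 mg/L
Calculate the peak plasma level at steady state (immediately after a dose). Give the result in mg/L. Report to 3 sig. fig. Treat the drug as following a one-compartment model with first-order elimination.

40.7 mg/L

k = ln2 / t½ = 0.693147 / 40.4 = 0.01716 h⁻¹
e^(−kτ) = e^(−0.01716 × 28.2) = 0.6164
Accumulation ratio R = 1 / (1 − e^(−kτ)) = 1 / (1 − 0.6164) = 2.607
Steady-state peak = C₀ × R = 15.6 × 2.607 = 40.67 mg/L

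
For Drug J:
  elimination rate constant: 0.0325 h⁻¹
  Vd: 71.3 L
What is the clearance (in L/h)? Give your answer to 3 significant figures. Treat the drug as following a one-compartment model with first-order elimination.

CL = k × Vd = 0.0325 × 71.3 = 2.317 L/h

2.32 L/h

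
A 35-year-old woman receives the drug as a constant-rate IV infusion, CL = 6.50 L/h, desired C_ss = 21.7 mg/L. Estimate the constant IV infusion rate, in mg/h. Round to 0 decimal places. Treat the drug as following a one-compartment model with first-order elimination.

141 mg/h

At steady state, infusion rate R₀ = Css × CL = 21.7 × 6.500 = 141.1 mg/h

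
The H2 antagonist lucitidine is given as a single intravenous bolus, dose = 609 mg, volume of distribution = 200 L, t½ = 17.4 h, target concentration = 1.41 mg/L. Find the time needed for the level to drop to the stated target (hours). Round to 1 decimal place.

19.3 h

C₀ = Dose / Vd = 609.0 / 200 = 3.045 mg/L
k = ln2 / t½ = 0.693147 / 17.4 = 0.03984 h⁻¹
t = ln(C₀ / C) / k = ln(3.045 / 1.41) / 0.03984
  = ln(2.160) / 0.03984 = 0.7701 / 0.03984 = 19.33 h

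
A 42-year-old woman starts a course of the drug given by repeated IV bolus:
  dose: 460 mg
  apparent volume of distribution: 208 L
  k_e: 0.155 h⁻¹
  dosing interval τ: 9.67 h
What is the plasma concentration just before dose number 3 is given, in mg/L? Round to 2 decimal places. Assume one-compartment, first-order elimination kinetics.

0.60 mg/L

C₀ per dose = Dose / Vd = 460 / 208 = 2.212 mg/L
Fraction remaining after one interval: r = e^(−kτ) = e^(−0.1550 × 9.67) = 0.2234
Before dose 3, 2 doses have been given (aged 1τ, 2τ).
C_trough = C₀ × (r + r²) = 2.212 × (0.2234 + 0.04991) = 0.6046 mg/L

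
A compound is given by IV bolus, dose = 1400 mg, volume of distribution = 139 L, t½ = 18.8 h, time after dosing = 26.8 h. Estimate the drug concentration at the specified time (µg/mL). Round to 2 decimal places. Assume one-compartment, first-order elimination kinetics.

3.75 µg/mL

C₀ = Dose / Vd = 1400 / 139 = 10.07 mg/L
k = ln2 / t½ = 0.693147 / 18.8 = 0.03687 h⁻¹
C = C₀ · e^(−k·t) = 10.07 × e^(−0.03687 × 26.8)
  = 10.07 × 0.3723 = 3.749 mg/L
(3.749 mg/L = 3.749 µg/mL)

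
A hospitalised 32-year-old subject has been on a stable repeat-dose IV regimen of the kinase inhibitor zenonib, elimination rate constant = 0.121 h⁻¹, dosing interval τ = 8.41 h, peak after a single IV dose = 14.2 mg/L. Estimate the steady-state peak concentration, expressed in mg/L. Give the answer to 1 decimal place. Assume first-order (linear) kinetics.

22.2 mg/L

e^(−kτ) = e^(−0.1210 × 8.41) = 0.3615
Accumulation ratio R = 1 / (1 − e^(−kτ)) = 1 / (1 − 0.3615) = 1.566
Steady-state peak = C₀ × R = 14.2 × 1.566 = 22.24 mg/L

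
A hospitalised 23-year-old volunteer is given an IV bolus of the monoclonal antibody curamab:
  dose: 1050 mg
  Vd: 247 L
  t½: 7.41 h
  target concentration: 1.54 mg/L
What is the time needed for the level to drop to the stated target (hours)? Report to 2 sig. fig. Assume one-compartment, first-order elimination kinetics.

C₀ = Dose / Vd = 1050 / 247 = 4.251 mg/L
k = ln2 / t½ = 0.693147 / 7.41 = 0.09354 h⁻¹
t = ln(C₀ / C) / k = ln(4.251 / 1.54) / 0.09354
  = ln(2.760) / 0.09354 = 1.015 / 0.09354 = 10.85 h

11 h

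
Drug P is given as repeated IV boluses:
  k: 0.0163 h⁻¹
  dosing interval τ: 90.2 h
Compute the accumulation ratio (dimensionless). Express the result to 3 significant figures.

e^(−kτ) = e^(−0.01630 × 90.2) = 0.2299
Accumulation ratio R = 1 / (1 − e^(−kτ)) = 1 / (1 − 0.2299) = 1.299

1.30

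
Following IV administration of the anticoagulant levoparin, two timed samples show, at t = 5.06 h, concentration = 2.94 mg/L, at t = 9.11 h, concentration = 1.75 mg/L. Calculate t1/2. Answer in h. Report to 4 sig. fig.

k = ln(C₁/C₂) / (t₂ − t₁) = ln(2.94/1.75) / (9.11 − 5.06)
  = 0.5188 / 4.050 = 0.1281 h⁻¹
t½ = ln2 / k = 0.693147 / 0.1281 = 5.411 h

5.411 h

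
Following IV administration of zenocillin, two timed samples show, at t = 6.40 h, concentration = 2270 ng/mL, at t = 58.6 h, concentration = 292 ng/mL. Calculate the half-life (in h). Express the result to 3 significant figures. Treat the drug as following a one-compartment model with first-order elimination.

17.6 h

k = ln(C₁/C₂) / (t₂ − t₁) = ln(2270/292) / (58.6 − 6.40)
  = 2.051 / 52.20 = 0.03929 h⁻¹
t½ = ln2 / k = 0.693147 / 0.03929 = 17.64 h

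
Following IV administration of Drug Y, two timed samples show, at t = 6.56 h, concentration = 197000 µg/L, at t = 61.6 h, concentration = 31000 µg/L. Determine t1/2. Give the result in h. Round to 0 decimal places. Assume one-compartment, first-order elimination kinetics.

21 h

k = ln(C₁/C₂) / (t₂ − t₁) = ln(197000/31000) / (61.6 − 6.56)
  = 1.849 / 55.04 = 0.03359 h⁻¹
t½ = ln2 / k = 0.693147 / 0.03359 = 20.64 h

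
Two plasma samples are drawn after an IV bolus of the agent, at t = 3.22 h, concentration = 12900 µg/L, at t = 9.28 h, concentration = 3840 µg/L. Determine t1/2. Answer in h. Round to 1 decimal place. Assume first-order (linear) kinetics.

3.5 h

k = ln(C₁/C₂) / (t₂ − t₁) = ln(12900/3840) / (9.28 − 3.22)
  = 1.212 / 6.060 = 0.2000 h⁻¹
t½ = ln2 / k = 0.693147 / 0.2000 = 3.466 h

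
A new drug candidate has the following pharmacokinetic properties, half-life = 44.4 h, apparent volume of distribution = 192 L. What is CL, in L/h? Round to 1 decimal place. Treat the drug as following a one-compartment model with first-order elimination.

3.0 L/h

k = ln2 / t½ = 0.693147 / 44.4 = 0.01561 h⁻¹
CL = k × Vd = 0.01561 × 192 = 2.997 L/h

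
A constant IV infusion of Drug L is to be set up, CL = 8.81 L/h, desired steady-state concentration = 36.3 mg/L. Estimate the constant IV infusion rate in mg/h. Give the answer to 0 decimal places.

320 mg/h

At steady state, infusion rate R₀ = Css × CL = 36.3 × 8.810 = 319.8 mg/h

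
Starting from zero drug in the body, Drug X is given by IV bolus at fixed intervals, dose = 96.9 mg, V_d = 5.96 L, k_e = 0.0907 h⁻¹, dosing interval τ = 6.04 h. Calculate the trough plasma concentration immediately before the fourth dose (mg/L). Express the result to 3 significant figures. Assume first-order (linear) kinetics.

18.0 mg/L

C₀ per dose = Dose / Vd = 96.9 / 5.96 = 16.26 mg/L
Fraction remaining after one interval: r = e^(−kτ) = e^(−0.09070 × 6.04) = 0.5782
Before dose 4, 3 doses have been given (aged 1τ, 2τ, 3τ).
C_trough = C₀ × (r + r² + … + r^3) = C₀ × r(1−r^3)/(1−r)
        = 16.26 × 0.5782 × (1 − 0.1933) / (1 − 0.5782) = 17.98 mg/L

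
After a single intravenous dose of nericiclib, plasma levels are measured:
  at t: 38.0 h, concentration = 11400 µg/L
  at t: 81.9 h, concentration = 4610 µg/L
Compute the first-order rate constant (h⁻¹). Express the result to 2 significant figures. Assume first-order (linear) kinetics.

0.021 h⁻¹

k = ln(C₁/C₂) / (t₂ − t₁) = ln(11400/4610) / (81.9 − 38.0)
  = 0.9054 / 43.90 = 0.02062 h⁻¹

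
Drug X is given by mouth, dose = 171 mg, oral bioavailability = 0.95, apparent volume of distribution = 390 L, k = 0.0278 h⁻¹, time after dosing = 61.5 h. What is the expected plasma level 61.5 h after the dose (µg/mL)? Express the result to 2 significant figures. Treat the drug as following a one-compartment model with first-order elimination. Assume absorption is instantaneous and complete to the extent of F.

0.075 µg/mL

Amount reaching circulation = F × Dose = 0.95 × 171.0 = 162.5 mg
C₀ = F·Dose / Vd = 162.5 / 390 = 0.4167 mg/L
C = C₀ · e^(−k·t) = 0.4167 × e^(−0.02780 × 61.5)
  = 0.4167 × 0.1809 = 0.07538 mg/L
(0.07538 mg/L = 0.07538 µg/mL)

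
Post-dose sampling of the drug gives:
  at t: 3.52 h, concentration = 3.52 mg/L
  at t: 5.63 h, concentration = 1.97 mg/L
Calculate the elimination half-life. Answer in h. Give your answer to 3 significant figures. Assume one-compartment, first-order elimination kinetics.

k = ln(C₁/C₂) / (t₂ − t₁) = ln(3.52/1.97) / (5.63 − 3.52)
  = 0.5804 / 2.110 = 0.2751 h⁻¹
t½ = ln2 / k = 0.693147 / 0.2751 = 2.520 h

2.52 h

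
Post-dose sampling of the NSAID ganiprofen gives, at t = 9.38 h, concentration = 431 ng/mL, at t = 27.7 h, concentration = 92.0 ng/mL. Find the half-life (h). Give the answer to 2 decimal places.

k = ln(C₁/C₂) / (t₂ − t₁) = ln(431/92.0) / (27.7 − 9.38)
  = 1.544 / 18.32 = 0.08428 h⁻¹
t½ = ln2 / k = 0.693147 / 0.08428 = 8.224 h

8.22 h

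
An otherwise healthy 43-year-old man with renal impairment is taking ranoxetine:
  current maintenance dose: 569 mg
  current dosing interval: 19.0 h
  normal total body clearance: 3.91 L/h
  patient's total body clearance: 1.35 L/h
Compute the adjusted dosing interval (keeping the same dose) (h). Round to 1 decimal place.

55.0 h

To keep the same average steady-state level, dosing rate must scale with clearance.
CL ratio = 1.35 / 3.91 = 0.3453
New interval (same dose) = 19.0 / 0.3453 = 55.02 h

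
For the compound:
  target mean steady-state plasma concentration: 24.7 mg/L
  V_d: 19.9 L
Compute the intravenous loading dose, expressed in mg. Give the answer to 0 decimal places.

492 mg

LD = Css × Vd = 24.7 × 19.9 = 491.5 mg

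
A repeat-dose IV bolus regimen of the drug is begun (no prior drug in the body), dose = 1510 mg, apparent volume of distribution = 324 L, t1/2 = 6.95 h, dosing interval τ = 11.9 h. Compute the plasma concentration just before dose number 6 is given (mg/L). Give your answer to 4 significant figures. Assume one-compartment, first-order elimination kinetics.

2.042 mg/L

C₀ per dose = Dose / Vd = 1510 / 324 = 4.660 mg/L
k = ln2 / t½ = 0.693147 / 6.95 = 0.09973 h⁻¹
Fraction remaining after one interval: r = e^(−kτ) = e^(−0.09973 × 11.9) = 0.3052
Before dose 6, 5 doses have been given (aged 1τ, 2τ, 3τ, 4τ, 5τ).
C_trough = C₀ × (r + r² + … + r^5) = C₀ × r(1−r^5)/(1−r)
        = 4.660 × 0.3052 × (1 − 0.002648) / (1 − 0.3052) = 2.042 mg/L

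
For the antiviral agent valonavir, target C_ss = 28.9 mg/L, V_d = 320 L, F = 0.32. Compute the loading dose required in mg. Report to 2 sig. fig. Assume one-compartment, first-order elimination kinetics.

LD = Css × Vd / F = 28.9 × 320 / 0.32 = 28900 mg

29000 mg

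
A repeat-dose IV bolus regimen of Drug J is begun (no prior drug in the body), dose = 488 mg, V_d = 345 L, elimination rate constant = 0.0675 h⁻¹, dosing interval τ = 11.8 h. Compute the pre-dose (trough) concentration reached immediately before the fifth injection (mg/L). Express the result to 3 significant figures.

C₀ per dose = Dose / Vd = 488 / 345 = 1.414 mg/L
Fraction remaining after one interval: r = e^(−kτ) = e^(−0.06750 × 11.8) = 0.4509
Before dose 5, 4 doses have been given (aged 1τ, 2τ, 3τ, 4τ).
C_trough = C₀ × (r + r² + … + r^4) = C₀ × r(1−r^4)/(1−r)
        = 1.414 × 0.4509 × (1 − 0.04134) / (1 − 0.4509) = 1.113 mg/L

1.11 mg/L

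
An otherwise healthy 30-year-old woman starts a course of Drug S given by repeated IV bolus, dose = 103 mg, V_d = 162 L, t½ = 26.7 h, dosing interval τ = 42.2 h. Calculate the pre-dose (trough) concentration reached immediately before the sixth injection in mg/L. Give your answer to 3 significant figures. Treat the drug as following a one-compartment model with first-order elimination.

0.318 mg/L

C₀ per dose = Dose / Vd = 103 / 162 = 0.6358 mg/L
k = ln2 / t½ = 0.693147 / 26.7 = 0.02596 h⁻¹
Fraction remaining after one interval: r = e^(−kτ) = e^(−0.02596 × 42.2) = 0.3344
Before dose 6, 5 doses have been given (aged 1τ, 2τ, 3τ, 4τ, 5τ).
C_trough = C₀ × (r + r² + … + r^5) = C₀ × r(1−r^5)/(1−r)
        = 0.6358 × 0.3344 × (1 − 0.004181) / (1 − 0.3344) = 0.3181 mg/L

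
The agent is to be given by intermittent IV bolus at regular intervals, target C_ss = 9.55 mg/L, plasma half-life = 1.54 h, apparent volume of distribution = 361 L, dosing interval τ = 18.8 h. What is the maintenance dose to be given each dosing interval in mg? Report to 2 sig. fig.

29000 mg

k = ln2 / t½ = 0.693147 / 1.54 = 0.4501 h⁻¹
CL = k × Vd = 0.4501 × 361 = 162.5 L/h
At steady state, Dose/τ = Css × CL.
Dose = Css × CL × τ = 9.55 × 162.5 × 18.8 = 29180 mg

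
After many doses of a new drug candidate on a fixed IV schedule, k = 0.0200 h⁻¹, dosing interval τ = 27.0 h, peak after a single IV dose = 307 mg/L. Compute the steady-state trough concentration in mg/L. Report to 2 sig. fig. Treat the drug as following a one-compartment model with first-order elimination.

430 mg/L

e^(−kτ) = e^(−0.02000 × 27.0) = 0.5827
Accumulation ratio R = 1 / (1 − e^(−kτ)) = 1 / (1 − 0.5827) = 2.396
Steady-state trough = C₀ × R × e^(−kτ) = 307 × 2.396 × 0.5827 = 428.6 mg/L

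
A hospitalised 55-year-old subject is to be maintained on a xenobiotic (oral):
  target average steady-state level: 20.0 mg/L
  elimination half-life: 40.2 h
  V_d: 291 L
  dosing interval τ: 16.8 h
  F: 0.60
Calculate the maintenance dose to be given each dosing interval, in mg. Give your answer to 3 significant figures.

2810 mg

k = ln2 / t½ = 0.693147 / 40.2 = 0.01724 h⁻¹
CL = k × Vd = 0.01724 × 291 = 5.017 L/h
At steady state, F × (Dose/τ) = Css × CL.
Dose = Css × CL × τ / F = 20.0 × 5.017 × 16.8 / 0.60 = 2810 mg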